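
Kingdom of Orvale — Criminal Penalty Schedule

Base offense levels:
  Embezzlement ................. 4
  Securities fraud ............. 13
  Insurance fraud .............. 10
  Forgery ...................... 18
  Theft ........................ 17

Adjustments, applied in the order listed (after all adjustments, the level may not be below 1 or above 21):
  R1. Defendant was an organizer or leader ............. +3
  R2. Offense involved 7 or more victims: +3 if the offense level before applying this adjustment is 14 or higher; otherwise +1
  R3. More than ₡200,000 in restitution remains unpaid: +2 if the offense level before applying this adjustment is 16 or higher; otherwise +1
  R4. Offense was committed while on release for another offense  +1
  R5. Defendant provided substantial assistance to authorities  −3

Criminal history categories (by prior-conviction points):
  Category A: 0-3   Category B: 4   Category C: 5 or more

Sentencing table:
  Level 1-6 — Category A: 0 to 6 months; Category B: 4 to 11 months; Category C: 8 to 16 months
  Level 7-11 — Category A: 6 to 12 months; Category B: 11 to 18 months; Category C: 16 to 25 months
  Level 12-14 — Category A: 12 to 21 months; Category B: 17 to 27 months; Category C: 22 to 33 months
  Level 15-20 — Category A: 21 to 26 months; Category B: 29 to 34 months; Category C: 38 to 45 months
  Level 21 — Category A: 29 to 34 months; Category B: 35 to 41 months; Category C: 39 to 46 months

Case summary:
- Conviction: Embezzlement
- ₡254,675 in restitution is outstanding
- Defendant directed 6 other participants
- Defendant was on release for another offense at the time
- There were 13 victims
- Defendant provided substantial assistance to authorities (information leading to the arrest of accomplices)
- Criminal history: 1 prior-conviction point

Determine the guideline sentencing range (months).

Base offense level for embezzlement: 4.
R1 applies: 4 + 3 = 7.
R2 applies (level before this adjustment is 7 < 14, so +1): 7 + 1 = 8.
R3 applies (level before this adjustment is 8 < 16, so +1): 8 + 1 = 9.
R4 applies: 9 + 1 = 10.
R5 applies: 10 − 3 = 7.
Final offense level: 7.
Criminal history: 1 prior point → Category A (0-3).
Level 7 falls in the 7-11 band.
Grid: Level 7-11 × Category A = 6-12 months.

6-12 months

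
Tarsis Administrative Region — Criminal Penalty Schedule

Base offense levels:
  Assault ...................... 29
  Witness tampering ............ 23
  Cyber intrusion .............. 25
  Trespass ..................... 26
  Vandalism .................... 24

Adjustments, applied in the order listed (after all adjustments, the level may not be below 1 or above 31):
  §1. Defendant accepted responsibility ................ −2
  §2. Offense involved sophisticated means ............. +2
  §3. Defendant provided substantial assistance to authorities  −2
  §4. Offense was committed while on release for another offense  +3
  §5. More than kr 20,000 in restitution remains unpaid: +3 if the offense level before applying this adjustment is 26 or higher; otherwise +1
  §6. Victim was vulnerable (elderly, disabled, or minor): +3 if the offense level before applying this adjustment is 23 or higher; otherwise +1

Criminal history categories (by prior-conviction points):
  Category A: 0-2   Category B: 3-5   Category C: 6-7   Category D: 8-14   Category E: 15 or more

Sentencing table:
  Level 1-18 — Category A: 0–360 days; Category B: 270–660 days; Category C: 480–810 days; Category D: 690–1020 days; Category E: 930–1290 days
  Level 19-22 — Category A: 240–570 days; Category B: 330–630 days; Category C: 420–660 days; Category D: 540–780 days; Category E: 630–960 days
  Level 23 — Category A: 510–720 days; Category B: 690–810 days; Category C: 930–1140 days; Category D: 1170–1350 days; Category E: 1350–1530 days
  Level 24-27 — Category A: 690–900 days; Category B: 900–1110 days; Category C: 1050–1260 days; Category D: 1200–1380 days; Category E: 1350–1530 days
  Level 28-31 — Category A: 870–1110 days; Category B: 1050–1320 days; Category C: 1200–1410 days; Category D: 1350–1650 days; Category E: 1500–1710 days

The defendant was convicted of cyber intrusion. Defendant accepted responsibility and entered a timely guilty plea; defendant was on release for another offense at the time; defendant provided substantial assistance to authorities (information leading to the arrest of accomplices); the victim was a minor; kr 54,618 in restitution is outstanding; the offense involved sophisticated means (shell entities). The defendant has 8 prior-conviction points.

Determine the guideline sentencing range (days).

Base offense level for cyber intrusion: 25.
§1 applies: 25 − 2 = 23.
§2 applies: 23 + 2 = 25.
§3 applies: 25 − 2 = 23.
§4 applies: 23 + 3 = 26.
§5 applies (level before this adjustment is 26 ≥ 26, so +3): 26 + 3 = 29.
§6 applies (level before this adjustment is 29 ≥ 23, so +3): 29 + 3 = 32.
Level 32 exceeds the maximum of 31; capped at 31.
Final offense level: 31.
Criminal history: 8 prior points → Category D (8-14).
Level 31 falls in the 28-31 band.
Grid: Level 28-31 × Category D = 1350-1650 days.

1350-1650 days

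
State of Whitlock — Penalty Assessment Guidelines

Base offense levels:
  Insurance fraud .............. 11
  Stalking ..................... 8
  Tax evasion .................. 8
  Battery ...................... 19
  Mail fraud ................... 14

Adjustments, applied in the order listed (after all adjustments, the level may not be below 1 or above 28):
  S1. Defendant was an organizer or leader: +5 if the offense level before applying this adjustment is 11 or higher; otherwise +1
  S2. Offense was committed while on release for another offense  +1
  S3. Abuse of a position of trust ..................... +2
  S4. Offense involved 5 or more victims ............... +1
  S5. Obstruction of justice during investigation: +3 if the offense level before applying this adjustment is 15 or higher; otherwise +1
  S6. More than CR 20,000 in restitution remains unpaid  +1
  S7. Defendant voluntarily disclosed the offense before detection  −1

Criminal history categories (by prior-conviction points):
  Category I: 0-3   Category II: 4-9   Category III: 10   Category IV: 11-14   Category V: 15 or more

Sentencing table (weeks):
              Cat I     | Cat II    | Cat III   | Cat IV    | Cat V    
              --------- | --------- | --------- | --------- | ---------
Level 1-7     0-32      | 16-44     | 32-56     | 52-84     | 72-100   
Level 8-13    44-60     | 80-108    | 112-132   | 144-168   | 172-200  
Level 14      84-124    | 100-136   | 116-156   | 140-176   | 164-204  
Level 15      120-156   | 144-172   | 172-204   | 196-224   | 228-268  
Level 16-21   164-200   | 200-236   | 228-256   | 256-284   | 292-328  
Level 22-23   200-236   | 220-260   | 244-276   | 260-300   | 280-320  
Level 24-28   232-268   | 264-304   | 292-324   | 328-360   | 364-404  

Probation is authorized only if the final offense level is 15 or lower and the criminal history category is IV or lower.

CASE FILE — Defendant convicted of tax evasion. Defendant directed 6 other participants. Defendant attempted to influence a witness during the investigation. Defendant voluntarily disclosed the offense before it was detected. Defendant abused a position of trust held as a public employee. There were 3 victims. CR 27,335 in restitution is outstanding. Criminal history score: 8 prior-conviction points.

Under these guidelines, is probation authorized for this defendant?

Base offense level for tax evasion: 8.
S1 applies (level before this adjustment is 8 < 11, so +1): 8 + 1 = 9.
S3 applies: 9 + 2 = 11.
S5 applies (level before this adjustment is 11 < 15, so +1): 11 + 1 = 12.
S6 applies: 12 + 1 = 13.
S7 applies: 13 − 1 = 12.
Final offense level: 12.
Criminal history: 8 prior points → Category II (4-9).
Level 12 falls in the 8-13 band.
Grid: Level 8-13 × Category II = 80-108 weeks.
Probation check: level 12 ≤ 15 and category II ≤ IV → eligible.

Yes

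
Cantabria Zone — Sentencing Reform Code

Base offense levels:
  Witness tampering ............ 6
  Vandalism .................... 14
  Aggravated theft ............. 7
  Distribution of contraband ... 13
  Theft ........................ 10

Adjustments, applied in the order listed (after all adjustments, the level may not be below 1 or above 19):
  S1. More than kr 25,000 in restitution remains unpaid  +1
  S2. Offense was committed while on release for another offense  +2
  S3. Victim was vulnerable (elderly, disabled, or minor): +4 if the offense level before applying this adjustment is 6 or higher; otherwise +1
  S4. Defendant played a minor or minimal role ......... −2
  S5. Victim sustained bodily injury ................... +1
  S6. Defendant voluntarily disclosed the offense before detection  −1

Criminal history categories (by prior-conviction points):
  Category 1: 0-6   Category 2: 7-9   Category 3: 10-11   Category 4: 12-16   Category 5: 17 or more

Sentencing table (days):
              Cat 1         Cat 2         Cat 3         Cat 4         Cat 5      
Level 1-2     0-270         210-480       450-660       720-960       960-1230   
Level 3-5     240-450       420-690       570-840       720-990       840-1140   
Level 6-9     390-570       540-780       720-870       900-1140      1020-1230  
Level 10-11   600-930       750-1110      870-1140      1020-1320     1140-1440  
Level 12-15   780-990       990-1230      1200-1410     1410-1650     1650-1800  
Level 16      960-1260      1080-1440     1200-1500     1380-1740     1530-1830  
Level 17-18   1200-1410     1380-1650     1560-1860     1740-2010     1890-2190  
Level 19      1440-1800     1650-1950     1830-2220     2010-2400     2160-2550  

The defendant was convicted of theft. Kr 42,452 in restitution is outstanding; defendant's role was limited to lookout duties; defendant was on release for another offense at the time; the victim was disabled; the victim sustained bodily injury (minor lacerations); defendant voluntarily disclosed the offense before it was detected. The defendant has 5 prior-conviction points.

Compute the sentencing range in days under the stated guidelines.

780-990 days

Base offense level for theft: 10.
S1 applies: 10 + 1 = 11.
S2 applies: 11 + 2 = 13.
S3 applies (level before this adjustment is 13 ≥ 6, so +4): 13 + 4 = 17.
S4 applies: 17 − 2 = 15.
S5 applies: 15 + 1 = 16.
S6 applies: 16 − 1 = 15.
Final offense level: 15.
Criminal history: 5 prior points → Category 1 (0-6).
Level 15 falls in the 12-15 band.
Grid: Level 12-15 × Category 1 = 780-990 days.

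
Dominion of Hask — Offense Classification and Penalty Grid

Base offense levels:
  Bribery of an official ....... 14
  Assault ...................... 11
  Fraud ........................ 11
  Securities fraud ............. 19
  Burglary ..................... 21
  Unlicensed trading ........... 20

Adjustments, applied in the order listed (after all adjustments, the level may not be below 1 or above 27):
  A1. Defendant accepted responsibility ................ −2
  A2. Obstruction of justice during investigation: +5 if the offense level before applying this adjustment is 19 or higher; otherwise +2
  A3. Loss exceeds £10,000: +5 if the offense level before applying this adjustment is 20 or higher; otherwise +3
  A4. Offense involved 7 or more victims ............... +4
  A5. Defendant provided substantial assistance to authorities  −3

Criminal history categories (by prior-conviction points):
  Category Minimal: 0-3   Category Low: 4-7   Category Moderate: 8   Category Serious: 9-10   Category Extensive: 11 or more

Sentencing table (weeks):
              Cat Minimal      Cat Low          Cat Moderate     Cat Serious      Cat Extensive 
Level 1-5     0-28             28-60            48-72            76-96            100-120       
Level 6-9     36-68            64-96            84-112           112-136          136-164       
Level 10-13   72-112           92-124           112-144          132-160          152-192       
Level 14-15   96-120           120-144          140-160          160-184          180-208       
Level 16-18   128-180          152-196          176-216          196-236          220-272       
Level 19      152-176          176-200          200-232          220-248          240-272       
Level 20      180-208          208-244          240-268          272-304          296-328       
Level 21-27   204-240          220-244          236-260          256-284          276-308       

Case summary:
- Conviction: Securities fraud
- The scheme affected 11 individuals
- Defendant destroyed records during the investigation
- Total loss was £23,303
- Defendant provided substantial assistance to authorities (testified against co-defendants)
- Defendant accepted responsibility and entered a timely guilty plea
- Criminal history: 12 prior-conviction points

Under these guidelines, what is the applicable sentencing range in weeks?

Base offense level for securities fraud: 19.
A1 applies: 19 − 2 = 17.
A2 applies (level before this adjustment is 17 < 19, so +2): 17 + 2 = 19.
A3 applies (level before this adjustment is 19 < 20, so +3): 19 + 3 = 22.
A4 applies: 22 + 4 = 26.
A5 applies: 26 − 3 = 23.
Final offense level: 23.
Criminal history: 12 prior points → Category Extensive (11+).
Level 23 falls in the 21-27 band.
Grid: Level 21-27 × Category Extensive = 276-308 weeks.

276-308 weeks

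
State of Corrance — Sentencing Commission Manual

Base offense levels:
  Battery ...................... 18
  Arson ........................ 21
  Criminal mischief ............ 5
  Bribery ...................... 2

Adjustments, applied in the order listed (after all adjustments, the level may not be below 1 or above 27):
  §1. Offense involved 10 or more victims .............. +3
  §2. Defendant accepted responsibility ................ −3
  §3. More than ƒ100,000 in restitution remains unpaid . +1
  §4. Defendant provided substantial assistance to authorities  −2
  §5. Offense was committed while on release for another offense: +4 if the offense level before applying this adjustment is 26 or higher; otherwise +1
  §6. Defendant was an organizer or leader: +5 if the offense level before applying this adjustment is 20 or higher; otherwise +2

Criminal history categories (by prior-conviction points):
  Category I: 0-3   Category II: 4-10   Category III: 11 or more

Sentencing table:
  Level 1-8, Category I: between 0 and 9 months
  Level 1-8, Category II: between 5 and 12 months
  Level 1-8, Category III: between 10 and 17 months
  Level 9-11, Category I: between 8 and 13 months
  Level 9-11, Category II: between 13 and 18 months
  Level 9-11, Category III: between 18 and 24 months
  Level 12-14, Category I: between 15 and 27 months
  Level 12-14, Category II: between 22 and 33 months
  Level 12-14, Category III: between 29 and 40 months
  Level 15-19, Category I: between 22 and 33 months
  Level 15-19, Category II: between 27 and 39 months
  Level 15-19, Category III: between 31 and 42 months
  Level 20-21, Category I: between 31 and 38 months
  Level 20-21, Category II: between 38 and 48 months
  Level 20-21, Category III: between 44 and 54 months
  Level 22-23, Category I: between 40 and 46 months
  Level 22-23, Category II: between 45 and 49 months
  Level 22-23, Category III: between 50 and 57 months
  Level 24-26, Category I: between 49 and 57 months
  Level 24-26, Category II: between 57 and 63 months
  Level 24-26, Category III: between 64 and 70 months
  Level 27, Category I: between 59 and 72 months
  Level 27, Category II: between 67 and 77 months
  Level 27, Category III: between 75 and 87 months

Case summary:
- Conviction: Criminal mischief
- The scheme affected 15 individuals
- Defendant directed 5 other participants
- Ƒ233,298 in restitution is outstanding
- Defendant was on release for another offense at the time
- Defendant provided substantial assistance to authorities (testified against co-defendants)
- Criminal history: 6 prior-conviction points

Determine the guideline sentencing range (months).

Base offense level for criminal mischief: 5.
§1 applies: 5 + 3 = 8.
§2 does not apply.
§3 applies: 8 + 1 = 9.
§4 applies: 9 − 2 = 7.
§5 applies (level before this adjustment is 7 < 26, so +1): 7 + 1 = 8.
§6 applies (level before this adjustment is 8 < 20, so +2): 8 + 2 = 10.
Final offense level: 10.
Criminal history: 6 prior points → Category II (4-10).
Level 10 falls in the 9-11 band.
Grid: Level 9-11 × Category II = 13-18 months.

13-18 months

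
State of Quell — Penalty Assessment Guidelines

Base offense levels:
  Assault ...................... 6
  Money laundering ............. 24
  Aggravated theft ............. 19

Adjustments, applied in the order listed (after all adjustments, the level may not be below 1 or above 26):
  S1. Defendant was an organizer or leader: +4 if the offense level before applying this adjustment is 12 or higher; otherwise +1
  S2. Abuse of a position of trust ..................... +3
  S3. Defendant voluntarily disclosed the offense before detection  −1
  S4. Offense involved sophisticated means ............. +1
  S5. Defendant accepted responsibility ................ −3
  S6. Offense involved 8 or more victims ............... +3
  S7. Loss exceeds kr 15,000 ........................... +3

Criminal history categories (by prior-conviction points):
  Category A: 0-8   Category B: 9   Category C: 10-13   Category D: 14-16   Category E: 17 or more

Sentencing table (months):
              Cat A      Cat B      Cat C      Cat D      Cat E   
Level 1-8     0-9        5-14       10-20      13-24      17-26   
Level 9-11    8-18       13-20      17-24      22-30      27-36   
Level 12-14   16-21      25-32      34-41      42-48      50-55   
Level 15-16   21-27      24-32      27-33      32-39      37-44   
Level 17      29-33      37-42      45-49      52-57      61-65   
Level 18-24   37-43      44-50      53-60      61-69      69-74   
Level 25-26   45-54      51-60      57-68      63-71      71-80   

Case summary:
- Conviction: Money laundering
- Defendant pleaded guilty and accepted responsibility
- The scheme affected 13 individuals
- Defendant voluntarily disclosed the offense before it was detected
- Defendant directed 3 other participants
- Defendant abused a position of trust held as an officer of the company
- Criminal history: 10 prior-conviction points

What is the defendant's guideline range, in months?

Base offense level for money laundering: 24.
S1 applies (level before this adjustment is 24 ≥ 12, so +4): 24 + 4 = 28.
S2 applies: 28 + 3 = 31.
S3 applies: 31 − 1 = 30.
S5 applies: 30 − 3 = 27.
S6 applies: 27 + 3 = 30.
Level 30 exceeds the maximum of 26; capped at 26.
Final offense level: 26.
Criminal history: 10 prior points → Category C (10-13).
Level 26 falls in the 25-26 band.
Grid: Level 25-26 × Category C = 57-68 months.

57-68 months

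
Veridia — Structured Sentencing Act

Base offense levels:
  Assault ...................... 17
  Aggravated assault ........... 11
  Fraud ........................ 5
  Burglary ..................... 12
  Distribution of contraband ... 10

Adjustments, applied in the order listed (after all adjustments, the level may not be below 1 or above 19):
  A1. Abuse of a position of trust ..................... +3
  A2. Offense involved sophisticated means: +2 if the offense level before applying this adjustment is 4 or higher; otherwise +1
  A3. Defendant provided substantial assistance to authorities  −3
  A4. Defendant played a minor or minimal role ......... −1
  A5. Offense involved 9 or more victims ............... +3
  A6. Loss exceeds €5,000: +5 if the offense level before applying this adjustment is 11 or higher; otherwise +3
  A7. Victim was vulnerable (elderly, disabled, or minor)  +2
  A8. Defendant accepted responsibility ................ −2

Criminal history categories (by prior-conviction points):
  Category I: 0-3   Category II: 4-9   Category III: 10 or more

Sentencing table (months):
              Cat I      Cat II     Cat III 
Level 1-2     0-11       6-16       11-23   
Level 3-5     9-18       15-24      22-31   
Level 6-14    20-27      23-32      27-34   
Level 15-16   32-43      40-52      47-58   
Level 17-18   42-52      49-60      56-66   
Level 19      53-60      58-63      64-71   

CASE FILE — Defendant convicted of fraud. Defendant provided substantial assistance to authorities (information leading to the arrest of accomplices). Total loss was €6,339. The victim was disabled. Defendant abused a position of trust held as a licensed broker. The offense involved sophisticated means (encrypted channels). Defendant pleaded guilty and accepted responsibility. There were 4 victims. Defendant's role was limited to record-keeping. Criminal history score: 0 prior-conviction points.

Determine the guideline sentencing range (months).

20-27 months

Base offense level for fraud: 5.
A1 applies: 5 + 3 = 8.
A2 applies (level before this adjustment is 8 ≥ 4, so +2): 8 + 2 = 10.
A3 applies: 10 − 3 = 7.
A4 applies: 7 − 1 = 6.
A6 applies (level before this adjustment is 6 < 11, so +3): 6 + 3 = 9.
A7 applies: 9 + 2 = 11.
A8 applies: 11 − 2 = 9.
Final offense level: 9.
Criminal history: 0 prior points → Category I (0-3).
Level 9 falls in the 6-14 band.
Grid: Level 6-14 × Category I = 20-27 months.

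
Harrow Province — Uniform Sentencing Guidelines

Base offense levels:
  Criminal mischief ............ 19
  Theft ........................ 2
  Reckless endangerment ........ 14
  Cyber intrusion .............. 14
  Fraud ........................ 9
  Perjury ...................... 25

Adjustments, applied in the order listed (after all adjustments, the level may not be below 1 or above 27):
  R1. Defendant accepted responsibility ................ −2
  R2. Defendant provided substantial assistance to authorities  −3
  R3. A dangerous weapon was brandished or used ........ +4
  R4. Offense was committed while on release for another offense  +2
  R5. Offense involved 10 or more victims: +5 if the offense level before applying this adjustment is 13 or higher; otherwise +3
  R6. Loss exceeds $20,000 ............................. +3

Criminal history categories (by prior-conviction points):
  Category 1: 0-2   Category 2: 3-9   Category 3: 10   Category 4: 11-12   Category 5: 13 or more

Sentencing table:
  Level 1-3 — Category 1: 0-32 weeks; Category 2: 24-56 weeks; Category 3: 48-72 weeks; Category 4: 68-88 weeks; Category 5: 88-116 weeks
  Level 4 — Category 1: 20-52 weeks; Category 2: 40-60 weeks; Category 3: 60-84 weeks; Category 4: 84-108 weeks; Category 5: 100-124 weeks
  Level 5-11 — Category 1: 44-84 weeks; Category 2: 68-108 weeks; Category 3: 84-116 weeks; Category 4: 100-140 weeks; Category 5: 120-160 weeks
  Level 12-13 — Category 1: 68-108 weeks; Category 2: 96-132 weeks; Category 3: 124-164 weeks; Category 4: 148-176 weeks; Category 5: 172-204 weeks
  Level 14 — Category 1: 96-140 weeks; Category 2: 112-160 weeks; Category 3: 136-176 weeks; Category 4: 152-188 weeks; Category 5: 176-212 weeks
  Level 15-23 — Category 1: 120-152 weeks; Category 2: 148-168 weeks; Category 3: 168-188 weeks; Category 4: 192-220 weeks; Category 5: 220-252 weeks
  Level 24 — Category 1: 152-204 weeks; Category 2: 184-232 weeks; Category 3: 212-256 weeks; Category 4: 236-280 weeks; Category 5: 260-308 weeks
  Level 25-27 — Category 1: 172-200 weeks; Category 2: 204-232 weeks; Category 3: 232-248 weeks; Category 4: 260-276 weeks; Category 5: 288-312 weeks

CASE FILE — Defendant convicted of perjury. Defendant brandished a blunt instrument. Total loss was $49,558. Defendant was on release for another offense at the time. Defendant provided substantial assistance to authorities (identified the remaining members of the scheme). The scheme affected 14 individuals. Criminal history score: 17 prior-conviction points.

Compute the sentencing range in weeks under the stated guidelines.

Base offense level for perjury: 25.
R2 applies: 25 − 3 = 22.
R3 applies: 22 + 4 = 26.
R4 applies: 26 + 2 = 28.
R5 applies (level before this adjustment is 28 ≥ 13, so +5): 28 + 5 = 33.
R6 applies: 33 + 3 = 36.
Level 36 exceeds the maximum of 27; capped at 27.
Final offense level: 27.
Criminal history: 17 prior points → Category 5 (13+).
Level 27 falls in the 25-27 band.
Grid: Level 25-27 × Category 5 = 288-312 weeks.

288-312 weeks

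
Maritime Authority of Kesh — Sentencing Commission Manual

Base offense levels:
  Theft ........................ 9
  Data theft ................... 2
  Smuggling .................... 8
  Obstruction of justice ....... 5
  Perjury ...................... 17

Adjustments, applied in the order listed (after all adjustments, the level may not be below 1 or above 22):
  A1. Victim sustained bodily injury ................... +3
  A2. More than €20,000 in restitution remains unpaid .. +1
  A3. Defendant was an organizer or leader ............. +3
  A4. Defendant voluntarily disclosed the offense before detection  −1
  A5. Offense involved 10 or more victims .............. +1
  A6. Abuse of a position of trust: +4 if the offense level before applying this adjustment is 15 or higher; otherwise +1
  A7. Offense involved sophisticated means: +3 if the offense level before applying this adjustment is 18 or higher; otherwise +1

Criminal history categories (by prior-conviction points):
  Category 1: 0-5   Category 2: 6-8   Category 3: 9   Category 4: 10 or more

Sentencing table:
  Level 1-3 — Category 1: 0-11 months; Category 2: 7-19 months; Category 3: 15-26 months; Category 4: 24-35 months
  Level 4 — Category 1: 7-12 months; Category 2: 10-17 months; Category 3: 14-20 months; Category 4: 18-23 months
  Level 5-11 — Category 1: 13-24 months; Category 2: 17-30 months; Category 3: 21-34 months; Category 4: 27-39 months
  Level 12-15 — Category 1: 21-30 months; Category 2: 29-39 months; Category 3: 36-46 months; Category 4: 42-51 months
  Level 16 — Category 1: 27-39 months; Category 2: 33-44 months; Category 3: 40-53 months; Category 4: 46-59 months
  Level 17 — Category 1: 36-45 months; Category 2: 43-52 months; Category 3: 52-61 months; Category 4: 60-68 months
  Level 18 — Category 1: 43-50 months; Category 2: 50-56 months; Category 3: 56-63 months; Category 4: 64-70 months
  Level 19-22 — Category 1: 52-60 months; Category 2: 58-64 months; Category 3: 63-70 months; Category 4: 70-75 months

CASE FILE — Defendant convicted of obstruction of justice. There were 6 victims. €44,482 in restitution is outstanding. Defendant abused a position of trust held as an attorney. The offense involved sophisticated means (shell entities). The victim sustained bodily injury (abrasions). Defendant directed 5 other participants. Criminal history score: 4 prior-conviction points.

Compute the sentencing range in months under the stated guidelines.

21-30 months

Base offense level for obstruction of justice: 5.
A1 applies: 5 + 3 = 8.
A2 applies: 8 + 1 = 9.
A3 applies: 9 + 3 = 12.
A4 does not apply.
A5 does not apply.
A6 applies (level before this adjustment is 12 < 15, so +1): 12 + 1 = 13.
A7 applies (level before this adjustment is 13 < 18, so +1): 13 + 1 = 14.
Final offense level: 14.
Criminal history: 4 prior points → Category 1 (0-5).
Level 14 falls in the 12-15 band.
Grid: Level 12-15 × Category 1 = 21-30 months.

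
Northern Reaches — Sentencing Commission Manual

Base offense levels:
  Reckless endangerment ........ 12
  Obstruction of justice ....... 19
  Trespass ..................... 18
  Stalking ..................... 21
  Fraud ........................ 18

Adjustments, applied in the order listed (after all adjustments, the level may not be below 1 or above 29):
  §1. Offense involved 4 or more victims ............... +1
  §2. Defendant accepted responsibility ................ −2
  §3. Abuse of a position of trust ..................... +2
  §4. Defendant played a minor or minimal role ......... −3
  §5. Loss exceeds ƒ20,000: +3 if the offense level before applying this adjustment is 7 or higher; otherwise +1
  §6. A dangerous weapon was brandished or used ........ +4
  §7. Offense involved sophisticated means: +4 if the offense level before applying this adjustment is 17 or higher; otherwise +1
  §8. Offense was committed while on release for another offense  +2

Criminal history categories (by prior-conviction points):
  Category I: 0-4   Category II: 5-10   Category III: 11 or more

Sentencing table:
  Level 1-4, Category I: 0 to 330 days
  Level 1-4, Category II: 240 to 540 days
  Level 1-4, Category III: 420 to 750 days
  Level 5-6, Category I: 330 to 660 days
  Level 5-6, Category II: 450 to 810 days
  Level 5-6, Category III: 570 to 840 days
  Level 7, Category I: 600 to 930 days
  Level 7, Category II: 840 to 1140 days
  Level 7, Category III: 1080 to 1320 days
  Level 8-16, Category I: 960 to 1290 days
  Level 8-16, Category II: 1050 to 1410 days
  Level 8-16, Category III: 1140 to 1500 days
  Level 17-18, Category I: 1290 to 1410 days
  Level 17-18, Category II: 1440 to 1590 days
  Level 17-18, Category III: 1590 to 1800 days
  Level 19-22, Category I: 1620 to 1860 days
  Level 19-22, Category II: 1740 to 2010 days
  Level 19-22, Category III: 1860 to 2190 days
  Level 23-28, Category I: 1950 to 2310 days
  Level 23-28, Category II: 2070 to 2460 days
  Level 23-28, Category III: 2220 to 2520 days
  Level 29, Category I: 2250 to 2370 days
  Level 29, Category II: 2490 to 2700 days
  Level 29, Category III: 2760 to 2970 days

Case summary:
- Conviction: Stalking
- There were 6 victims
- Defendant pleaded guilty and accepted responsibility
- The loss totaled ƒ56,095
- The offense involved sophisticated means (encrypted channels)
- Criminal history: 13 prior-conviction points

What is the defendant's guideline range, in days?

Base offense level for stalking: 21.
§1 applies: 21 + 1 = 22.
§2 applies: 22 − 2 = 20.
§4 does not apply.
§5 applies (level before this adjustment is 20 ≥ 7, so +3): 20 + 3 = 23.
§7 applies (level before this adjustment is 23 ≥ 17, so +4): 23 + 4 = 27.
Final offense level: 27.
Criminal history: 13 prior points → Category III (11+).
Level 27 falls in the 23-28 band.
Grid: Level 23-28 × Category III = 2220-2520 days.

2220-2520 days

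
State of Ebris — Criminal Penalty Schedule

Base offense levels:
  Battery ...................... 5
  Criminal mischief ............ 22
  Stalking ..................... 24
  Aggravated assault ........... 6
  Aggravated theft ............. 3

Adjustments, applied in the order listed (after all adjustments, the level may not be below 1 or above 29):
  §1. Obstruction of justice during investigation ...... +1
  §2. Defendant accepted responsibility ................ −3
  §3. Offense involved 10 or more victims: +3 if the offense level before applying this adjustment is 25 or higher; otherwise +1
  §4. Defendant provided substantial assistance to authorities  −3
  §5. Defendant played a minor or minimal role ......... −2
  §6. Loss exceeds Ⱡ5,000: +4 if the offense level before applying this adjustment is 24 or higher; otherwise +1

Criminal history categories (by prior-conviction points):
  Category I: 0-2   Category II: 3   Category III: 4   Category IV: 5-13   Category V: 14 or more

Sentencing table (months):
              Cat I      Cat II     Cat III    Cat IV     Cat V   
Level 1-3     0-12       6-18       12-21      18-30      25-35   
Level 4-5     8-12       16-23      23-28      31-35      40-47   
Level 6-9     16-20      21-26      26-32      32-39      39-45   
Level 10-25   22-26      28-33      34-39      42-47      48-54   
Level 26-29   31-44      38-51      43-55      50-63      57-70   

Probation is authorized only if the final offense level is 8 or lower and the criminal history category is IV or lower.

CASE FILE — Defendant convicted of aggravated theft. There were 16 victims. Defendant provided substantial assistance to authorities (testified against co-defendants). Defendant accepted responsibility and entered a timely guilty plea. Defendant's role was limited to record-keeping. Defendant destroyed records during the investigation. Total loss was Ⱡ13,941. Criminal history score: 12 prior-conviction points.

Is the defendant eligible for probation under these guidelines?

Yes

Base offense level for aggravated theft: 3.
§1 applies: 3 + 1 = 4.
§2 applies: 4 − 3 = 1.
§3 applies (level before this adjustment is 1 < 25, so +1): 1 + 1 = 2.
§4 applies: 2 − 3 = -1.
§5 applies: -1 − 2 = -3.
§6 applies (level before this adjustment is -3 < 24, so +1): -3 + 1 = -2.
Level -2 is below the minimum of 1; floored at 1.
Final offense level: 1.
Criminal history: 12 prior points → Category IV (5-13).
Level 1 falls in the 1-3 band.
Grid: Level 1-3 × Category IV = 18-30 months.
Probation check: level 1 ≤ 8 and category IV ≤ IV → eligible.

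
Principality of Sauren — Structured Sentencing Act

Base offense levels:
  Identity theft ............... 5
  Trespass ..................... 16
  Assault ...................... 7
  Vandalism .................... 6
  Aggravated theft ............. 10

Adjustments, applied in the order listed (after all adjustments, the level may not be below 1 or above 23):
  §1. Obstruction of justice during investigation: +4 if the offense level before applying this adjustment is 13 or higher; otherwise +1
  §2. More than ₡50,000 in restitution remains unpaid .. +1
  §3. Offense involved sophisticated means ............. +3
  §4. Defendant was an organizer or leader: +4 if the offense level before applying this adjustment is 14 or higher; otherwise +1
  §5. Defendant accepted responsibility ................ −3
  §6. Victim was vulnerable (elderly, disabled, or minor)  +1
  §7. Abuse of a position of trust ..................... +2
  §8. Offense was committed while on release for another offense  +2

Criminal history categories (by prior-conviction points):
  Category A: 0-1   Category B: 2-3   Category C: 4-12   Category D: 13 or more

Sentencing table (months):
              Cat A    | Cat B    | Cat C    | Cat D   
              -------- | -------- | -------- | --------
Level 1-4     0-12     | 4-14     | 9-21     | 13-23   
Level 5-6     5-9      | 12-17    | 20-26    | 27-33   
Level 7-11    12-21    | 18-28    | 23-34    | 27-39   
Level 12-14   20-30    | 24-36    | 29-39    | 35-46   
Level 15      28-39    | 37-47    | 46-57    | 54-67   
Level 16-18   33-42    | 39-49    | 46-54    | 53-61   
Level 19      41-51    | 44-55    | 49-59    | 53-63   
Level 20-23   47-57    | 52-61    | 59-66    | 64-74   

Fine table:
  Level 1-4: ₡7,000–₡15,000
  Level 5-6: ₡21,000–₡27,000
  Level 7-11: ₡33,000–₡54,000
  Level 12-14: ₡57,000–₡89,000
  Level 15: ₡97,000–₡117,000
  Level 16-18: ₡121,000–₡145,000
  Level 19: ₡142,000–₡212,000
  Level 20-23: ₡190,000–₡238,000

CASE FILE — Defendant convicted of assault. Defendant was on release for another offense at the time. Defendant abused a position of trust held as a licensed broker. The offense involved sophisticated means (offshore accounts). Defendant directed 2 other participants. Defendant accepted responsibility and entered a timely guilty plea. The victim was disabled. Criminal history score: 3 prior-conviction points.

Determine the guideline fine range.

Base offense level for assault: 7.
§1 does not apply.
§3 applies: 7 + 3 = 10.
§4 applies (level before this adjustment is 10 < 14, so +1): 10 + 1 = 11.
§5 applies: 11 − 3 = 8.
§6 applies: 8 + 1 = 9.
§7 applies: 9 + 2 = 11.
§8 applies: 11 + 2 = 13.
Final offense level: 13.
Level 13 falls in the 12-14 band.
Fine table: Level 12-14 → ₡57,000–₡89,000.

₡57,000–₡89,000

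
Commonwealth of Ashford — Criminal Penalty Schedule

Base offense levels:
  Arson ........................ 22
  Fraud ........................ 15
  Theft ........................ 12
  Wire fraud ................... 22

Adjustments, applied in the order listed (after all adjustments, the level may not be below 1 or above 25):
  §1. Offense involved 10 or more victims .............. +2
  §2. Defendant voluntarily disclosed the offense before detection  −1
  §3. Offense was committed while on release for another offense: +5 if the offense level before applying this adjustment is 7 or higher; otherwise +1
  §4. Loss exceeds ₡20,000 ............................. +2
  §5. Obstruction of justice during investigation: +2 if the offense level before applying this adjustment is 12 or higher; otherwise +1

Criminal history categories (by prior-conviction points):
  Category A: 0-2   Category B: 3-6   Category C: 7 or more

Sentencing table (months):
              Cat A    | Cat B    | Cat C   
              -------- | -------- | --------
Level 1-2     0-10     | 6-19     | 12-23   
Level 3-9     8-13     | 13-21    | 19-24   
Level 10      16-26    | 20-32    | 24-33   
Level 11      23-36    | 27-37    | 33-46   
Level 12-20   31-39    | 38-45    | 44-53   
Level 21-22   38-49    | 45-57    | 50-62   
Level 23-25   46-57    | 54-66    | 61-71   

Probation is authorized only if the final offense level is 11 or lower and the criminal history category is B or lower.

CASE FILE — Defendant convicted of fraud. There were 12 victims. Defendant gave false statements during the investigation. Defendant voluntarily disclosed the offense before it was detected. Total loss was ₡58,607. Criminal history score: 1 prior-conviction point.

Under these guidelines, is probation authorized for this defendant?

No

Base offense level for fraud: 15.
§1 applies: 15 + 2 = 17.
§2 applies: 17 − 1 = 16.
§3 does not apply.
§4 applies: 16 + 2 = 18.
§5 applies (level before this adjustment is 18 ≥ 12, so +2): 18 + 2 = 20.
Final offense level: 20.
Criminal history: 1 prior point → Category A (0-2).
Level 20 falls in the 12-20 band.
Grid: Level 12-20 × Category A = 31-39 months.
Probation check: level 20 > 11 and category A ≤ B → not eligible.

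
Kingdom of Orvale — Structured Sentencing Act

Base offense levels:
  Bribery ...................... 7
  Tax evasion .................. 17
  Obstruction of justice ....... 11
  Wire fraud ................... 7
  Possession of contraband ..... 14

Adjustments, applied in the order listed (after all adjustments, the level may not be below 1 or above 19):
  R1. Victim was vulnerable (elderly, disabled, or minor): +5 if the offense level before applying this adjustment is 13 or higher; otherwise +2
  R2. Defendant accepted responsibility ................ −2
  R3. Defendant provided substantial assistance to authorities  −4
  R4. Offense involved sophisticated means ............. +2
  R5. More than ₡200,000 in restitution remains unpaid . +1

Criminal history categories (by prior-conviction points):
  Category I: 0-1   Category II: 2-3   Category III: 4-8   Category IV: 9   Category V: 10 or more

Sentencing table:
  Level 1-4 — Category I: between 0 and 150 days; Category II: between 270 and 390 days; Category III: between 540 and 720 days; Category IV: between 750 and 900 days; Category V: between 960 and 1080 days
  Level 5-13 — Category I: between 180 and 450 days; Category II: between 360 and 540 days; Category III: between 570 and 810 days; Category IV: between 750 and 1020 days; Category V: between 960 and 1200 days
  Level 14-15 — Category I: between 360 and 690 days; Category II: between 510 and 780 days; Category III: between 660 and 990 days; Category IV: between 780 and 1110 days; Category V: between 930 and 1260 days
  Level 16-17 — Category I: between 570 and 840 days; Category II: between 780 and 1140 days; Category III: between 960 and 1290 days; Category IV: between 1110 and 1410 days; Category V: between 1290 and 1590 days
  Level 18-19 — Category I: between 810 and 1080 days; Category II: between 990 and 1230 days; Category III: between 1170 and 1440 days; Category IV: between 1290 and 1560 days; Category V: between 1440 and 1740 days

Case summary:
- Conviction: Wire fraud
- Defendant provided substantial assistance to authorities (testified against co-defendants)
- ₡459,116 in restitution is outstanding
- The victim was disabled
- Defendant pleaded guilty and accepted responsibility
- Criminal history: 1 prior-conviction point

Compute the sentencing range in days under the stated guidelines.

0-150 days

Base offense level for wire fraud: 7.
R1 applies (level before this adjustment is 7 < 13, so +2): 7 + 2 = 9.
R2 applies: 9 − 2 = 7.
R3 applies: 7 − 4 = 3.
R4 does not apply.
R5 applies: 3 + 1 = 4.
Final offense level: 4.
Criminal history: 1 prior point → Category I (0-1).
Level 4 falls in the 1-4 band.
Grid: Level 1-4 × Category I = 0-150 days.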